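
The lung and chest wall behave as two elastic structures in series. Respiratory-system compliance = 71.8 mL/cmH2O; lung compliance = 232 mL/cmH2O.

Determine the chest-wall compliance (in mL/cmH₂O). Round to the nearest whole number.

104

1/Ccw = 1/Crs − 1/CL.
1/Ccw = 1/71.8 − 1/232 = 0.009617.
Ccw = 103.98 mL/cmH2O.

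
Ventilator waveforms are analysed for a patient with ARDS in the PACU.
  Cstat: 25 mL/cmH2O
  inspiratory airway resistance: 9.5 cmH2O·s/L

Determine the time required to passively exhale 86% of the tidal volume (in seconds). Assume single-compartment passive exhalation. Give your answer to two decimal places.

0.47

τ = R × C = 9.5 × 25 mL/cmH2O = 9.5 × 0.025 L/cmH2O = 0.2375 s.
Exhaled fraction f = 1 − e^(−t/τ) → t = −τ·ln(1 − f) = −0.2375·ln(0.14) = 0.467 s.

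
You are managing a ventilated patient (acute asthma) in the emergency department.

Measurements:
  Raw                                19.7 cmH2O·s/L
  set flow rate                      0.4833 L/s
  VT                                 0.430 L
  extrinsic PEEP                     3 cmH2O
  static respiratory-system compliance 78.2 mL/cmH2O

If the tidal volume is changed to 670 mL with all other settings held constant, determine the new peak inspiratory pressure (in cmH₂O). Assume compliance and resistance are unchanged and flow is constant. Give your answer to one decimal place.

21.1

PIP = Vt/C + R·V̇ + PEEP (constant-flow equation of motion).
Only the elastic term changes: ΔPIP = ΔVt / C = (670 − 430) / 78.2 = 3.069 cmH2O.
Original PIP = 430/78.2 + 19.7×0.4833 + 3 = 18.02 cmH2O; new PIP = 18.02 + (3.069) = 21.089 cmH2O.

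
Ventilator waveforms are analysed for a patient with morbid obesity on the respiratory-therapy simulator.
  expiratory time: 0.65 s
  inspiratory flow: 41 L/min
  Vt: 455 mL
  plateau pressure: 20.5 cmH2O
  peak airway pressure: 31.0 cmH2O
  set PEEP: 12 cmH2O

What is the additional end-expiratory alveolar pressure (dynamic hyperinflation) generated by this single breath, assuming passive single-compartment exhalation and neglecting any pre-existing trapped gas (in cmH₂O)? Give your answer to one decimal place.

Flow: 41 L/min ÷ 60 = 0.6833 L/s.
R = (PIP − Pplat)/V̇ = (31.0 − 20.5) / 0.6833 = 10.5/0.6833 = 15.367 cmH2O·s/L.
C = Vt/(Pplat − PEEP) = 455.0 / (20.5 − 12) = 455.0/8.5 = 53.529 mL/cmH2O.
τ = R × C = 15.367 × 0.05353 L/cmH2O = 0.8226 s.
Fraction remaining = e^(−Te/τ) = e^(−0.65/0.8226) = 0.4538; trapped volume = 455.0 × 0.4538 = 206.48 mL.
Additional alveolar pressure from trapping ≈ V_trapped / C = 206.48 / 53.529 = 3.857 cmH2O.

3.9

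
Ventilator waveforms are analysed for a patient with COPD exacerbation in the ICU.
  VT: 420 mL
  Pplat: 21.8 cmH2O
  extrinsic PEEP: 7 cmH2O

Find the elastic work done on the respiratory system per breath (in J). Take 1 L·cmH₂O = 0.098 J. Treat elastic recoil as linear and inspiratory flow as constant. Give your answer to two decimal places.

0.30

Elastic work ≈ ½ × (Pplat − PEEP) × Vt = 0.5 × (21.8 − 7) × 0.420 L = 0.5 × 14.8 × 0.420 = 3.108 L·cmH2O.
× 0.098 J/(L·cmH2O) → 0.3046 J.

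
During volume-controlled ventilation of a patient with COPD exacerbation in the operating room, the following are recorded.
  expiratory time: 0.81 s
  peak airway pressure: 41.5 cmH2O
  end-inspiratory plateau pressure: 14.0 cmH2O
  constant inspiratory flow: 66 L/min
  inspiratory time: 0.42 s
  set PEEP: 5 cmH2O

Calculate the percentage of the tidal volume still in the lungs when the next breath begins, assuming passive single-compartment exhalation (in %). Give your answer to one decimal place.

53.2

Flow: 66 L/min ÷ 60 = 1.1 L/s.
Vt = flow × Ti = 1.1 L/s × 0.42 s × 1000 mL/L = 462.0 mL.
R = (PIP − Pplat)/V̇ = (41.5 − 14.0) / 1.1 = 27.5/1.1 = 25.0 cmH2O·s/L.
C = Vt/(Pplat − PEEP) = 462.0 / (14.0 − 5) = 462.0/9.0 = 51.333 mL/cmH2O.
τ = R × C = 25.0 × 0.05133 L/cmH2O = 1.283 s.
Fraction remaining at end-expiration = e^(−Te/τ) = e^(−0.81/1.283) = 0.5319 → 53.19%.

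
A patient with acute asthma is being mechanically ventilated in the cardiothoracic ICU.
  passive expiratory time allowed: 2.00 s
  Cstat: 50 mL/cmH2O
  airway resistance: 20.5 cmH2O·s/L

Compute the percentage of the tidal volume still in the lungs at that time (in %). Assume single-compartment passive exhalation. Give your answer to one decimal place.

14.2

τ = R × C = 20.5 × 50 mL/cmH2O = 20.5 × 0.050 L/cmH2O = 1.025 s.
Passive exhalation: V(t)/V₀ = e^(−t/τ) = e^(−2.00/1.025) = 0.1421.
Fraction remaining = 0.1421 → 14.21%.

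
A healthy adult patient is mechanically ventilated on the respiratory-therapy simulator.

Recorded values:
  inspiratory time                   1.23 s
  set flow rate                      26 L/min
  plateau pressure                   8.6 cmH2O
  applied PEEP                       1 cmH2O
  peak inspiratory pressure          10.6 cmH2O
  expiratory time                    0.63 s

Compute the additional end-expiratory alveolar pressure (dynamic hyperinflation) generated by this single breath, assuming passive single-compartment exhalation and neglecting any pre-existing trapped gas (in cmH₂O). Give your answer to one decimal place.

1.1

Flow: 26 L/min ÷ 60 = 0.4333 L/s.
Vt = flow × Ti = 0.4333 L/s × 1.23 s × 1000 mL/L = 532.96 mL.
R = (PIP − Pplat)/V̇ = (10.6 − 8.6) / 0.4333 = 2.0/0.4333 = 4.616 cmH2O·s/L.
C = Vt/(Pplat − PEEP) = 532.96 / (8.6 − 1) = 532.96/7.6 = 70.126 mL/cmH2O.
τ = R × C = 4.616 × 0.07013 L/cmH2O = 0.3237 s.
Fraction remaining = e^(−Te/τ) = e^(−0.63/0.3237) = 0.1428; trapped volume = 532.96 × 0.1428 = 76.107 mL.
Additional alveolar pressure from trapping ≈ V_trapped / C = 76.107 / 70.126 = 1.085 cmH2O.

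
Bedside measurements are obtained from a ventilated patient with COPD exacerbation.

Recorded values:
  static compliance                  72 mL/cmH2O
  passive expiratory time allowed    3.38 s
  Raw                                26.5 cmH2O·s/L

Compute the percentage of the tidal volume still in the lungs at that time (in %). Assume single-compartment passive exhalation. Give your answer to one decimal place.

τ = R × C = 26.5 × 72 mL/cmH2O = 26.5 × 0.072 L/cmH2O = 1.908 s.
Passive exhalation: V(t)/V₀ = e^(−t/τ) = e^(−3.38/1.908) = 0.1701.
Fraction remaining = 0.1701 → 17.01%.

17.0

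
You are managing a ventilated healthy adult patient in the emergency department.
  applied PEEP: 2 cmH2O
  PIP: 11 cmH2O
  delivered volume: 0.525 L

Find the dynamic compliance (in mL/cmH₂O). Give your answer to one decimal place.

Dynamic compliance = Vt / (PIP − PEEP) = 525 / (11 − 2) = 525 / 9.0 = 58.333 mL/cmH2O.

58.3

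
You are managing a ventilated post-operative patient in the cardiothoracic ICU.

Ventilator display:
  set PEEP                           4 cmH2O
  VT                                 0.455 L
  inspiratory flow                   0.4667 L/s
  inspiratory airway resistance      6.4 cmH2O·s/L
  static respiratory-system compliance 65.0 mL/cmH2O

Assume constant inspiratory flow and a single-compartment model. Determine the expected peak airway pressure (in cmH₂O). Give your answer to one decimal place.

Equation of motion (constant flow): PIP = Vt/C + R·V̇ + PEEP.
PIP = 455/65.0 + 6.4×0.4667 + 4 = 7.0 + 2.987 + 4 = 13.987 cmH2O.

14.0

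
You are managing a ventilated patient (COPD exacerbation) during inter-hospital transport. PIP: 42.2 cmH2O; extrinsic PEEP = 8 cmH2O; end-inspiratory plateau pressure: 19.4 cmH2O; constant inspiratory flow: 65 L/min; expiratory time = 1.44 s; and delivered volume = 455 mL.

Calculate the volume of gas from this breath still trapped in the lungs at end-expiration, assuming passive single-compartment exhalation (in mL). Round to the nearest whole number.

82

Flow: 65 L/min ÷ 60 = 1.0833 L/s.
R = (PIP − Pplat)/V̇ = (42.2 − 19.4) / 1.0833 = 22.8/1.0833 = 21.047 cmH2O·s/L.
C = Vt/(Pplat − PEEP) = 455.0 / (19.4 − 8) = 455.0/11.4 = 39.912 mL/cmH2O.
τ = R × C = 21.047 × 0.03991 L/cmH2O = 0.84 s.
Fraction remaining = e^(−Te/τ) = e^(−1.44/0.84) = 0.1801.
Trapped volume = 455.0 × 0.1801 = 81.946 mL.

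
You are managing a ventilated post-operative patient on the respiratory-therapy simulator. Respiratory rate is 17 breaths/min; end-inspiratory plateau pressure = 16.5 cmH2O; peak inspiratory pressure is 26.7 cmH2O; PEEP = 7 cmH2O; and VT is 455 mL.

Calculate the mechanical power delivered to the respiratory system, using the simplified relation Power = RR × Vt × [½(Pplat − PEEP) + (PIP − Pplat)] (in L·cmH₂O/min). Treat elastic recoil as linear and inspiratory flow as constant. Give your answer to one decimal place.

Per-breath work = Vt × [½(Pplat−PEEP) + (PIP−Pplat)] = 0.455 × [0.5×9.5 + 10.2] = 0.455 × 14.95 = 6.802 L·cmH2O.
Power = 17 × 6.802 = 115.63 L·cmH2O/min.

115.6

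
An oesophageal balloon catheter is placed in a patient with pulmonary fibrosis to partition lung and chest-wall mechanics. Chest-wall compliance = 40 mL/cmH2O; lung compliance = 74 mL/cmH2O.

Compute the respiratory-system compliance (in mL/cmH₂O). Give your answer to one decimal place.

Lung and chest wall are elastances in series: 1/Crs = 1/CL + 1/Ccw.
1/Crs = 1/74 + 1/40 = 0.03851.
Crs = 25.967 mL/cmH2O.

26.0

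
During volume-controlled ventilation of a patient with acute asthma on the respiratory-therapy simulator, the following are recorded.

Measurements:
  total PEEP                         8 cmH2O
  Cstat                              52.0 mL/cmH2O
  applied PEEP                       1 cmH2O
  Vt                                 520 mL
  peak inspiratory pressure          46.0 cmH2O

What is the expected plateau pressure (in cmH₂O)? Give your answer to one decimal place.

18.0

End-expiratory occlusion gives total PEEP = 8 cmH2O (intrinsic PEEP = 8 − 1 = 7). Use total PEEP for the elastic gradient.
Pplat = PEEPtotal + Vt / Cstat = 8 + 520 / 52.0 = 8 + 10.0 = 18.0 cmH2O.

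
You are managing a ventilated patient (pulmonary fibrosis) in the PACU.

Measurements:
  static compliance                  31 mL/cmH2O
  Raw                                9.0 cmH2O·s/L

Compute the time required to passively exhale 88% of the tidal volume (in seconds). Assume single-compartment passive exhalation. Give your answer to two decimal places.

0.59

τ = R × C = 9.0 × 31 mL/cmH2O = 9.0 × 0.031 L/cmH2O = 0.279 s.
Exhaled fraction f = 1 − e^(−t/τ) → t = −τ·ln(1 − f) = −0.279·ln(0.12) = 0.5916 s.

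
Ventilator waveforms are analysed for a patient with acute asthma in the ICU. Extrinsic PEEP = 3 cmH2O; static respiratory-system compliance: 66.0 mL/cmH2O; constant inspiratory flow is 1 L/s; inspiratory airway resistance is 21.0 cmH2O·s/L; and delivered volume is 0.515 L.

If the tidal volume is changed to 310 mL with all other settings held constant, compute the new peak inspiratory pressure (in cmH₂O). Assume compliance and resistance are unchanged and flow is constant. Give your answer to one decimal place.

28.7

PIP = Vt/C + R·V̇ + PEEP (constant-flow equation of motion).
Only the elastic term changes: ΔPIP = ΔVt / C = (310 − 515) / 66.0 = -3.106 cmH2O.
Original PIP = 515/66.0 + 21.0×1 + 3 = 31.803 cmH2O; new PIP = 31.803 + (-3.106) = 28.697 cmH2O.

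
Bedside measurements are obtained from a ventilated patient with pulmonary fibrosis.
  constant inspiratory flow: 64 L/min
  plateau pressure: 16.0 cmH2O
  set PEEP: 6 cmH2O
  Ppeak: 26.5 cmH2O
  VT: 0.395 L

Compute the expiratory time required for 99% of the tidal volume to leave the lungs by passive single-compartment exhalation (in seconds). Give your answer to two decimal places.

Flow: 64 L/min ÷ 60 = 1.0667 L/s.
R = (PIP − Pplat)/V̇ = (26.5 − 16.0) / 1.0667 = 10.5/1.0667 = 9.843 cmH2O·s/L.
C = Vt/(Pplat − PEEP) = 395.0 / (16.0 − 6) = 395.0/10.0 = 39.5 mL/cmH2O.
τ = R × C = 9.843 × 0.0395 L/cmH2O = 0.3888 s.
t = −τ·ln(1 − 0.99) = −0.3888·ln(0.01) = 1.79 s.

1.79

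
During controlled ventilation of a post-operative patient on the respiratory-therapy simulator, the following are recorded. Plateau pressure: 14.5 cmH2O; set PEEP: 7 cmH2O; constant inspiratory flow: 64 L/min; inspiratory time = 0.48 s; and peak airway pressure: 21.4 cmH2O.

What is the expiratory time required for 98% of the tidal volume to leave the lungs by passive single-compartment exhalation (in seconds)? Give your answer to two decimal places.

Flow: 64 L/min ÷ 60 = 1.0667 L/s.
Vt = flow × Ti = 1.0667 L/s × 0.48 s × 1000 mL/L = 512.02 mL.
R = (PIP − Pplat)/V̇ = (21.4 − 14.5) / 1.0667 = 6.9/1.0667 = 6.469 cmH2O·s/L.
C = Vt/(Pplat − PEEP) = 512.02 / (14.5 − 7) = 512.02/7.5 = 68.269 mL/cmH2O.
τ = R × C = 6.469 × 0.06827 L/cmH2O = 0.4416 s.
t = −τ·ln(1 − 0.98) = −0.4416·ln(0.02) = 1.728 s.

1.73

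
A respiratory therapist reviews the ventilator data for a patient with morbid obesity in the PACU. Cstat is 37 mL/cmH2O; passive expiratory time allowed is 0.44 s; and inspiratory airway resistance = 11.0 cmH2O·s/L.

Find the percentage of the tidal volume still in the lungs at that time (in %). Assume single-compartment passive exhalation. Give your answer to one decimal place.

33.9

τ = R × C = 11.0 × 37 mL/cmH2O = 11.0 × 0.037 L/cmH2O = 0.407 s.
Passive exhalation: V(t)/V₀ = e^(−t/τ) = e^(−0.44/0.407) = 0.3392.
Fraction remaining = 0.3392 → 33.92%.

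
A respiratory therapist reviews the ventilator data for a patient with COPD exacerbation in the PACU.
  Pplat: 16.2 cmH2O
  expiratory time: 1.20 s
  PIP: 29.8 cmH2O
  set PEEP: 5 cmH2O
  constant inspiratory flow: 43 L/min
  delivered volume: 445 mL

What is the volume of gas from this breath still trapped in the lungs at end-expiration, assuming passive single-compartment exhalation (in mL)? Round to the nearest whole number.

Flow: 43 L/min ÷ 60 = 0.7167 L/s.
R = (PIP − Pplat)/V̇ = (29.8 − 16.2) / 0.7167 = 13.6/0.7167 = 18.976 cmH2O·s/L.
C = Vt/(Pplat − PEEP) = 445.0 / (16.2 − 5) = 445.0/11.2 = 39.732 mL/cmH2O.
τ = R × C = 18.976 × 0.03973 L/cmH2O = 0.7539 s.
Fraction remaining = e^(−Te/τ) = e^(−1.20/0.7539) = 0.2036.
Trapped volume = 445.0 × 0.2036 = 90.602 mL.

91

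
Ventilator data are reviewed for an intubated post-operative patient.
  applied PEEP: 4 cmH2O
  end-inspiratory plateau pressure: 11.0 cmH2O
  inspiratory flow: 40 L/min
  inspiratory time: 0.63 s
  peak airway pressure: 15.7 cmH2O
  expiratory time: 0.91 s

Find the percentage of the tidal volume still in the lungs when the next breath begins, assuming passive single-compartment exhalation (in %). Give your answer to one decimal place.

11.6

Flow: 40 L/min ÷ 60 = 0.6667 L/s.
Vt = flow × Ti = 0.6667 L/s × 0.63 s × 1000 mL/L = 420.02 mL.
R = (PIP − Pplat)/V̇ = (15.7 − 11.0) / 0.6667 = 4.7/0.6667 = 7.05 cmH2O·s/L.
C = Vt/(Pplat − PEEP) = 420.02 / (11.0 − 4) = 420.02/7.0 = 60.003 mL/cmH2O.
τ = R × C = 7.05 × 0.06 L/cmH2O = 0.423 s.
Fraction remaining at end-expiration = e^(−Te/τ) = e^(−0.91/0.423) = 0.1163 → 11.63%.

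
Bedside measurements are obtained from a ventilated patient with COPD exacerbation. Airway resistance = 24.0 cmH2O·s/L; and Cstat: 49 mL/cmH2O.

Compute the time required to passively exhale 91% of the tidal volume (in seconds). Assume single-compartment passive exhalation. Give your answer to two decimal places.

2.83

τ = R × C = 24.0 × 49 mL/cmH2O = 24.0 × 0.049 L/cmH2O = 1.176 s.
Exhaled fraction f = 1 − e^(−t/τ) → t = −τ·ln(1 − f) = −1.176·ln(0.09) = 2.832 s.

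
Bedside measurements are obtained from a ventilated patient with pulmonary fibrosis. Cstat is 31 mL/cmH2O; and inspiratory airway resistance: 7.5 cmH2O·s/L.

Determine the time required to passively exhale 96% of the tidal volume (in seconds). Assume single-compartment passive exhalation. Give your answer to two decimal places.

0.75

τ = R × C = 7.5 × 31 mL/cmH2O = 7.5 × 0.031 L/cmH2O = 0.2325 s.
Exhaled fraction f = 1 − e^(−t/τ) → t = −τ·ln(1 − f) = −0.2325·ln(0.04) = 0.7484 s.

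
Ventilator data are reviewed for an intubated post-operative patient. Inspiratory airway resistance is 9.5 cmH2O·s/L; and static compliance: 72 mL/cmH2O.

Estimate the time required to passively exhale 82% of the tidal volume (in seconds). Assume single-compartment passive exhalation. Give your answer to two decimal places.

τ = R × C = 9.5 × 72 mL/cmH2O = 9.5 × 0.072 L/cmH2O = 0.684 s.
Exhaled fraction f = 1 − e^(−t/τ) → t = −τ·ln(1 − f) = −0.684·ln(0.18) = 1.173 s.

1.17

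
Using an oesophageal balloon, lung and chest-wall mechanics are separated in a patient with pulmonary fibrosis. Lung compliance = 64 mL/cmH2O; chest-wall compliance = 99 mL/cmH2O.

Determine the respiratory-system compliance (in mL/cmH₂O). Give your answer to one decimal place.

38.9

Lung and chest wall are elastances in series: 1/Crs = 1/CL + 1/Ccw.
1/Crs = 1/64 + 1/99 = 0.02573.
Crs = 38.865 mL/cmH2O.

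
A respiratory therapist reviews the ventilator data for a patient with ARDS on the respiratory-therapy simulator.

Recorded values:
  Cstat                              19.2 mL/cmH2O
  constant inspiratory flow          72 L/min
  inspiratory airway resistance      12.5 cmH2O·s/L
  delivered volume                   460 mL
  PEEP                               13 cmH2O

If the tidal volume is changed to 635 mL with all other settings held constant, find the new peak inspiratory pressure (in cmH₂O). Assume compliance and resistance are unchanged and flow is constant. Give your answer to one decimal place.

Flow: 72 L/min ÷ 60 = 1.2 L/s.
PIP = Vt/C + R·V̇ + PEEP (constant-flow equation of motion).
Only the elastic term changes: ΔPIP = ΔVt / C = (635 − 460) / 19.2 = 9.115 cmH2O.
Original PIP = 460/19.2 + 12.5×1.2 + 13 = 51.958 cmH2O; new PIP = 51.958 + (9.115) = 61.073 cmH2O.

61.1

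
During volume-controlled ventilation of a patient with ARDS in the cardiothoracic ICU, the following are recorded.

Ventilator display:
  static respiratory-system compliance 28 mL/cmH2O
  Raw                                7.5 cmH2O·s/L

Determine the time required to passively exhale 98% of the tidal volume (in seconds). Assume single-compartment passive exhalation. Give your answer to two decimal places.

0.82

τ = R × C = 7.5 × 28 mL/cmH2O = 7.5 × 0.028 L/cmH2O = 0.21 s.
Exhaled fraction f = 1 − e^(−t/τ) → t = −τ·ln(1 − f) = −0.21·ln(0.02) = 0.8215 s.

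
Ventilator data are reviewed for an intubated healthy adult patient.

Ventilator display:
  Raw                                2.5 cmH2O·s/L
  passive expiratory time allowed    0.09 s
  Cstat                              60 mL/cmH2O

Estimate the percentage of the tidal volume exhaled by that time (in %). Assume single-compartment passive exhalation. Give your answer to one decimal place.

45.1

τ = R × C = 2.5 × 60 mL/cmH2O = 2.5 × 0.060 L/cmH2O = 0.15 s.
Passive exhalation: V(t)/V₀ = e^(−t/τ) = e^(−0.09/0.15) = 0.5488.
Fraction exhaled = 1 − 0.5488 = 0.4512 → 45.12%.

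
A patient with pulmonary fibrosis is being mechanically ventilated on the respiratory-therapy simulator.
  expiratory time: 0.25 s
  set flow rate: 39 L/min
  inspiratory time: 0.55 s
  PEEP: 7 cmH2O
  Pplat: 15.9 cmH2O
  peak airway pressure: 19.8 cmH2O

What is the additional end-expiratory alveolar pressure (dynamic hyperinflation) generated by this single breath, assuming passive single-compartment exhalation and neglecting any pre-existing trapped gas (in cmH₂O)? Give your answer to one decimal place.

3.2

Flow: 39 L/min ÷ 60 = 0.65 L/s.
Vt = flow × Ti = 0.65 L/s × 0.55 s × 1000 mL/L = 357.5 mL.
R = (PIP − Pplat)/V̇ = (19.8 − 15.9) / 0.65 = 3.9/0.65 = 6.0 cmH2O·s/L.
C = Vt/(Pplat − PEEP) = 357.5 / (15.9 − 7) = 357.5/8.9 = 40.169 mL/cmH2O.
τ = R × C = 6.0 × 0.04017 L/cmH2O = 0.241 s.
Fraction remaining = e^(−Te/τ) = e^(−0.25/0.241) = 0.3544; trapped volume = 357.5 × 0.3544 = 126.7 mL.
Additional alveolar pressure from trapping ≈ V_trapped / C = 126.7 / 40.169 = 3.154 cmH2O.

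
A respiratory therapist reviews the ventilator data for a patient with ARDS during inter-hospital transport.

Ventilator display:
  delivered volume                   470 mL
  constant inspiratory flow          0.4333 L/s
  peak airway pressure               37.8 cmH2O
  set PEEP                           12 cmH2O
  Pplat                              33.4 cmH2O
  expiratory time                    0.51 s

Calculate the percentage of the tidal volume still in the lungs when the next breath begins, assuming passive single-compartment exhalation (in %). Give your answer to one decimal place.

R = (PIP − Pplat)/V̇ = (37.8 − 33.4) / 0.4333 = 4.4/0.4333 = 10.155 cmH2O·s/L.
C = Vt/(Pplat − PEEP) = 470.0 / (33.4 − 12) = 470.0/21.4 = 21.963 mL/cmH2O.
τ = R × C = 10.155 × 0.02196 L/cmH2O = 0.223 s.
Fraction remaining at end-expiration = e^(−Te/τ) = e^(−0.51/0.223) = 0.1016 → 10.16%.

10.2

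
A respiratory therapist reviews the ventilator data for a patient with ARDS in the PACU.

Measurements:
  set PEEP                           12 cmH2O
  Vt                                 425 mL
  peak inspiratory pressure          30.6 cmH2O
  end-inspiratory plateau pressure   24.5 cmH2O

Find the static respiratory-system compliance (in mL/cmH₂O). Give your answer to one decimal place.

Cstat = Vt / (Pplat − PEEP) = 425 / (24.5 − 12) = 425 / 12.5 = 34.0 mL/cmH2O.

34.0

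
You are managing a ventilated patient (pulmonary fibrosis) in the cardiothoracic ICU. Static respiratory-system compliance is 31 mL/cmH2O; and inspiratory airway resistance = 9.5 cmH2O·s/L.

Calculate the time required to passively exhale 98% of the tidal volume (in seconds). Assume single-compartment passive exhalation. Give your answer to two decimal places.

1.15

τ = R × C = 9.5 × 31 mL/cmH2O = 9.5 × 0.031 L/cmH2O = 0.2945 s.
Exhaled fraction f = 1 − e^(−t/τ) → t = −τ·ln(1 − f) = −0.2945·ln(0.02) = 1.152 s.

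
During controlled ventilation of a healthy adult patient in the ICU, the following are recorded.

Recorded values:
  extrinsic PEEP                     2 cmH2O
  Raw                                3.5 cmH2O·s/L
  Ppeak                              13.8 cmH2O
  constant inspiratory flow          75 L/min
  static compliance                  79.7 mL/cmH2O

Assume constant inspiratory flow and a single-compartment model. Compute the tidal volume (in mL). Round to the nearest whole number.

Flow: 75 L/min ÷ 60 = 1.25 L/s.
Equation of motion (constant flow): PIP = Vt/C + R·V̇ + PEEP.
Vt/C = PIP − R·V̇ − PEEP = 13.8 − 4.375 − 2 = 7.425 cmH2O.
Vt = C × 7.425 = 79.7 × 7.425 = 591.77 mL.

592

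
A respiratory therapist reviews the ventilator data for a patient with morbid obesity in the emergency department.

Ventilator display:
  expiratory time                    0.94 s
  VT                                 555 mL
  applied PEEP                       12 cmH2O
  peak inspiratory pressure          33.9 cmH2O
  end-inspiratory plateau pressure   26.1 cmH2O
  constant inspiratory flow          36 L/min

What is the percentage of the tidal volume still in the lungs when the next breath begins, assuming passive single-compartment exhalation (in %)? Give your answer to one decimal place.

15.9

Flow: 36 L/min ÷ 60 = 0.6 L/s.
R = (PIP − Pplat)/V̇ = (33.9 − 26.1) / 0.6 = 7.8/0.6 = 13.0 cmH2O·s/L.
C = Vt/(Pplat − PEEP) = 555.0 / (26.1 − 12) = 555.0/14.1 = 39.362 mL/cmH2O.
τ = R × C = 13.0 × 0.03936 L/cmH2O = 0.5117 s.
Fraction remaining at end-expiration = e^(−Te/τ) = e^(−0.94/0.5117) = 0.1593 → 15.93%.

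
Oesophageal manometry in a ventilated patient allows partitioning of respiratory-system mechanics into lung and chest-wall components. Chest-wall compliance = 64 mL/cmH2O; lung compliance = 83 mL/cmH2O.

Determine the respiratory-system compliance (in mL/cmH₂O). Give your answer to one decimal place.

Lung and chest wall are elastances in series: 1/Crs = 1/CL + 1/Ccw.
1/Crs = 1/83 + 1/64 = 0.02767.
Crs = 36.14 mL/cmH2O.

36.1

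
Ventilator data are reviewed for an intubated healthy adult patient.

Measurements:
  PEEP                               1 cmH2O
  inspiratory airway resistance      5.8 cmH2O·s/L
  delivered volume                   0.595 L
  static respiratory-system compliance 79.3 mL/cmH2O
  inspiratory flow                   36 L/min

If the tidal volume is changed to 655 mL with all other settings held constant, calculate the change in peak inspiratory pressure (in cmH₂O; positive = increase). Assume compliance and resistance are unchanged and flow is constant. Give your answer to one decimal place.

PIP = Vt/C + R·V̇ + PEEP (constant-flow equation of motion).
Only the elastic term changes: ΔPIP = ΔVt / C = (655 − 595) / 79.3 = 0.7566 cmH2O.

0.8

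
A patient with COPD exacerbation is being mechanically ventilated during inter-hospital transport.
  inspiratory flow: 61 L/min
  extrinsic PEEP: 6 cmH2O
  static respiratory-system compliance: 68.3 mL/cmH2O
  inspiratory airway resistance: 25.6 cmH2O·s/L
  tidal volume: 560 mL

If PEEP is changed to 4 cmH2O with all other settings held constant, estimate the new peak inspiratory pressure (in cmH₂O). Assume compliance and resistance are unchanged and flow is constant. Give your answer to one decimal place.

38.2

Flow: 61 L/min ÷ 60 = 1.0167 L/s.
PIP = Vt/C + R·V̇ + PEEP (constant-flow equation of motion).
Only the baseline term changes: ΔPIP = ΔPEEP = 4 − 6 = -2.0 cmH2O.
Original PIP = 560/68.3 + 25.6×1.0167 + 6 = 40.227 cmH2O; new PIP = 40.227 + (-2.0) = 38.227 cmH2O.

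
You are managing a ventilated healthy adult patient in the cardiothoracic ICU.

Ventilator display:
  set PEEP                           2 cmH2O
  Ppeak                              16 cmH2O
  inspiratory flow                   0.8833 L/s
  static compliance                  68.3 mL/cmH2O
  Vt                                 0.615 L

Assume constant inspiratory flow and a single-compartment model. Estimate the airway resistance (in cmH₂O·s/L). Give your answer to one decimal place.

Equation of motion (constant flow): PIP = Vt/C + R·V̇ + PEEP.
R·V̇ = PIP − Vt/C − PEEP = 16 − 615/68.3 − 2 = 16 − 9.004 − 2 = 4.996 cmH2O.
R = 4.996 / 0.8833 = 5.656 cmH2O·s/L.

5.7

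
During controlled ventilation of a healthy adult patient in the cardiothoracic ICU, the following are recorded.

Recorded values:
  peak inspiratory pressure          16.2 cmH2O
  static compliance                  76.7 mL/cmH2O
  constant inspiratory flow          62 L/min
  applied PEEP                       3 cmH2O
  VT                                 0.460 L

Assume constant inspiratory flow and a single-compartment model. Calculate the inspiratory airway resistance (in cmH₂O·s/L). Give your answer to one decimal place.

Flow: 62 L/min ÷ 60 = 1.0333 L/s.
Equation of motion (constant flow): PIP = Vt/C + R·V̇ + PEEP.
R·V̇ = PIP − Vt/C − PEEP = 16.2 − 460/76.7 − 3 = 16.2 − 5.997 − 3 = 7.203 cmH2O.
R = 7.203 / 1.0333 = 6.971 cmH2O·s/L.

7.0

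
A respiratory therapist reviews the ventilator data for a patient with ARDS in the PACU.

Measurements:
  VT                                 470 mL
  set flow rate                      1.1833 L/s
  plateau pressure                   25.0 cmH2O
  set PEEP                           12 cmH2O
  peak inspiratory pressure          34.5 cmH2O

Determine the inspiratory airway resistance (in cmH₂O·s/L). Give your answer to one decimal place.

Raw = (PIP − Pplat) / flow = (34.5 − 25.0) / 1.1833 = 9.5 / 1.1833 = 8.028 cmH2O·s/L.

8.0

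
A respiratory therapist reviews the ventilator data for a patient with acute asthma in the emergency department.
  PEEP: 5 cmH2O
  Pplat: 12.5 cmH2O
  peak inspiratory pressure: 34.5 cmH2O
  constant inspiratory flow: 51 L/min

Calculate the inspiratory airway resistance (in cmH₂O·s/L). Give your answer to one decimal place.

Flow: 51 L/min ÷ 60 = 0.85 L/s.
Raw = (PIP − Pplat) / flow = (34.5 − 12.5) / 0.85 = 22.0 / 0.85 = 25.882 cmH2O·s/L.

25.9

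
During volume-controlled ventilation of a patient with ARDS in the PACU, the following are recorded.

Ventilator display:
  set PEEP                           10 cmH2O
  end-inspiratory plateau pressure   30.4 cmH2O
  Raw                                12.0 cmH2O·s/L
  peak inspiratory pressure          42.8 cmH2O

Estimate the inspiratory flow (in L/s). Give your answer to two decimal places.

flow = (PIP − Pplat) / Raw = 12.4 / 12.0 = 1.033 L/s.

1.03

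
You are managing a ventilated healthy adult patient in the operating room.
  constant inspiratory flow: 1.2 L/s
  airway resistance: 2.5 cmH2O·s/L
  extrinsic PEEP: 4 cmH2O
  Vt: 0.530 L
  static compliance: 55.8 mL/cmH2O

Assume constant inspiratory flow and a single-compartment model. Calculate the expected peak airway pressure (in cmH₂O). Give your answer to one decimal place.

Equation of motion (constant flow): PIP = Vt/C + R·V̇ + PEEP.
PIP = 530/55.8 + 2.5×1.2 + 4 = 9.498 + 3.0 + 4 = 16.498 cmH2O.

16.5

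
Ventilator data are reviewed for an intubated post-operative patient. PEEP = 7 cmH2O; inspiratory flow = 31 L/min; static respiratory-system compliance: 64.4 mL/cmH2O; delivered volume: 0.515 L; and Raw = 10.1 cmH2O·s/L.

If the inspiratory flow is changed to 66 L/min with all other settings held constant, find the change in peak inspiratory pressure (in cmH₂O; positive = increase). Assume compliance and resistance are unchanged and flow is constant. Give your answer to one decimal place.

5.9

Flow: 31 L/min ÷ 60 = 0.5167 L/s.
New flow: 66 L/min ÷ 60 = 1.1 L/s.
PIP = Vt/C + R·V̇ + PEEP (constant-flow equation of motion).
Only the resistive term changes: ΔPIP = R × ΔV̇ = 10.1 × (1.1 − 0.5167) = 10.1 × 0.5833 = 5.891 cmH2O.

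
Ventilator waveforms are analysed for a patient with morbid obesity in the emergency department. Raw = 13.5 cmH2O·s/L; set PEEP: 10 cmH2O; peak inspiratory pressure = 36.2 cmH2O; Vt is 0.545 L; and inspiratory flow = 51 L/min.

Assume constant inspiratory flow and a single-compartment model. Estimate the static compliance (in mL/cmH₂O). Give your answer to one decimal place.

Flow: 51 L/min ÷ 60 = 0.85 L/s.
Equation of motion (constant flow): PIP = Vt/C + R·V̇ + PEEP.
Vt/C = PIP − R·V̇ − PEEP = 36.2 − 13.5×0.85 − 10 = 36.2 − 11.475 − 10 = 14.725 cmH2O.
C = Vt / 14.725 = 545 / 14.725 = 37.012 mL/cmH2O.

37.0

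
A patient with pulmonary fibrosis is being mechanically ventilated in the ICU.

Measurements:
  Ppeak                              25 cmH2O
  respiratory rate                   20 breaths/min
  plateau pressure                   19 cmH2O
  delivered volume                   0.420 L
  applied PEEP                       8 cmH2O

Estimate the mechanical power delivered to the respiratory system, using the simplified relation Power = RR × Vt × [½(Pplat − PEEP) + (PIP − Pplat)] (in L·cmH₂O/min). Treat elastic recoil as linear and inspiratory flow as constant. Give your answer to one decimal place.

96.6

Per-breath work = Vt × [½(Pplat−PEEP) + (PIP−Pplat)] = 0.420 × [0.5×11.0 + 6.0] = 0.420 × 11.5 = 4.83 L·cmH2O.
Power = 20 × 4.83 = 96.6 L·cmH2O/min.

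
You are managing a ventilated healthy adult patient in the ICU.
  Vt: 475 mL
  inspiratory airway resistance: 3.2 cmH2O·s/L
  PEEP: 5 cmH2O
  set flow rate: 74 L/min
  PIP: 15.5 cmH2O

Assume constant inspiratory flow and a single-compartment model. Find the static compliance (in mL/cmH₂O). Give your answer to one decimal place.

Flow: 74 L/min ÷ 60 = 1.2333 L/s.
Equation of motion (constant flow): PIP = Vt/C + R·V̇ + PEEP.
Vt/C = PIP − R·V̇ − PEEP = 15.5 − 3.2×1.2333 − 5 = 15.5 − 3.947 − 5 = 6.553 cmH2O.
C = Vt / 6.553 = 475 / 6.553 = 72.486 mL/cmH2O.

72.5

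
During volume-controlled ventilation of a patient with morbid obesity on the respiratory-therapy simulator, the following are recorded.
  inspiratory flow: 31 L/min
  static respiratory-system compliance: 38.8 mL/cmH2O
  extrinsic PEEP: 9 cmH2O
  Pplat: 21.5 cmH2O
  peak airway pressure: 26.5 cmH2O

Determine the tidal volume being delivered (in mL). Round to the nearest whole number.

Vt = Cstat × (Pplat − PEEP) = 38.8 × (21.5 − 9) = 38.8 × 12.5 = 485.0 mL.

485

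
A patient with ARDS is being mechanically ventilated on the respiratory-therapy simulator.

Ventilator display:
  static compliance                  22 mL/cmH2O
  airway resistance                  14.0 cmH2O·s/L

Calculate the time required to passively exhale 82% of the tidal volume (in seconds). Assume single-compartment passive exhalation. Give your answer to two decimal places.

0.53

τ = R × C = 14.0 × 22 mL/cmH2O = 14.0 × 0.022 L/cmH2O = 0.308 s.
Exhaled fraction f = 1 − e^(−t/τ) → t = −τ·ln(1 − f) = −0.308·ln(0.18) = 0.5282 s.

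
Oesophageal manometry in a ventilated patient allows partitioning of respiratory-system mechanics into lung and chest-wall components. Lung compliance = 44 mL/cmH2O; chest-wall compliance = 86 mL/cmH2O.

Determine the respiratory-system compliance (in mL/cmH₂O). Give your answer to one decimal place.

29.1

Lung and chest wall are elastances in series: 1/Crs = 1/CL + 1/Ccw.
1/Crs = 1/44 + 1/86 = 0.03436.
Crs = 29.104 mL/cmH2O.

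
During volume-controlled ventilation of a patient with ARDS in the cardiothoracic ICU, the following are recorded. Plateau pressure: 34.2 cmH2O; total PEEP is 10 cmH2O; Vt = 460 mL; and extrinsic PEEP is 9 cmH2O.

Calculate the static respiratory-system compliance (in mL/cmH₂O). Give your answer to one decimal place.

End-expiratory occlusion gives total PEEP = 10 cmH2O (intrinsic PEEP = 10 − 9 = 1). Use total PEEP for the elastic gradient.
Cstat = Vt / (Pplat − PEEPtotal) = 460 / (34.2 − 10) = 460 / 24.2 = 19.008 mL/cmH2O.

19.0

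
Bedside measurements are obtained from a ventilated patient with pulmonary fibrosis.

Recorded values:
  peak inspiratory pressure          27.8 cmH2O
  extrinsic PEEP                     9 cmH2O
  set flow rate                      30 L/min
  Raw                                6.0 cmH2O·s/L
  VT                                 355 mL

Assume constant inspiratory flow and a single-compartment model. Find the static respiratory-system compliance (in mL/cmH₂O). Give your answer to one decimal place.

Flow: 30 L/min ÷ 60 = 0.5 L/s.
Equation of motion (constant flow): PIP = Vt/C + R·V̇ + PEEP.
Vt/C = PIP − R·V̇ − PEEP = 27.8 − 6.0×0.5 − 9 = 27.8 − 3.0 − 9 = 15.8 cmH2O.
C = Vt / 15.8 = 355 / 15.8 = 22.468 mL/cmH2O.

22.5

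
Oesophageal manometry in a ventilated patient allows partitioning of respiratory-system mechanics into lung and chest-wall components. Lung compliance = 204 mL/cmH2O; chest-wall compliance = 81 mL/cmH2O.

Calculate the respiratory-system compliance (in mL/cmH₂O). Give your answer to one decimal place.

Lung and chest wall are elastances in series: 1/Crs = 1/CL + 1/Ccw.
1/Crs = 1/204 + 1/81 = 0.01725.
Crs = 57.971 mL/cmH2O.

58.0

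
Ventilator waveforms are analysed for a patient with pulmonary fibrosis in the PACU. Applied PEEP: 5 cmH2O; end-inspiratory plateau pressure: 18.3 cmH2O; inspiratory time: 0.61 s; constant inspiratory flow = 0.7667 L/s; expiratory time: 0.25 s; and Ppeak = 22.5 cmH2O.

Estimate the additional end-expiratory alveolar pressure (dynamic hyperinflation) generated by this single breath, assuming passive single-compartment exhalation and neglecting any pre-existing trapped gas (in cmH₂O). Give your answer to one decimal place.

Vt = flow × Ti = 0.7667 L/s × 0.61 s × 1000 mL/L = 467.69 mL.
R = (PIP − Pplat)/V̇ = (22.5 − 18.3) / 0.7667 = 4.2/0.7667 = 5.478 cmH2O·s/L.
C = Vt/(Pplat − PEEP) = 467.69 / (18.3 − 5) = 467.69/13.3 = 35.165 mL/cmH2O.
τ = R × C = 5.478 × 0.03517 L/cmH2O = 0.1927 s.
Fraction remaining = e^(−Te/τ) = e^(−0.25/0.1927) = 0.2733; trapped volume = 467.69 × 0.2733 = 127.82 mL.
Additional alveolar pressure from trapping ≈ V_trapped / C = 127.82 / 35.165 = 3.635 cmH2O.

3.6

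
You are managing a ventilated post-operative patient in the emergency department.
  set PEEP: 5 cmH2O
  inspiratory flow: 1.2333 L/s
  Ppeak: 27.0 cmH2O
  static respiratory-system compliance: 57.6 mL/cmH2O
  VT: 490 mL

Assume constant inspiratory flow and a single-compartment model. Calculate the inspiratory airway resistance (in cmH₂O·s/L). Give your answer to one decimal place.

Equation of motion (constant flow): PIP = Vt/C + R·V̇ + PEEP.
R·V̇ = PIP − Vt/C − PEEP = 27.0 − 490/57.6 − 5 = 27.0 − 8.507 − 5 = 13.493 cmH2O.
R = 13.493 / 1.2333 = 10.941 cmH2O·s/L.

10.9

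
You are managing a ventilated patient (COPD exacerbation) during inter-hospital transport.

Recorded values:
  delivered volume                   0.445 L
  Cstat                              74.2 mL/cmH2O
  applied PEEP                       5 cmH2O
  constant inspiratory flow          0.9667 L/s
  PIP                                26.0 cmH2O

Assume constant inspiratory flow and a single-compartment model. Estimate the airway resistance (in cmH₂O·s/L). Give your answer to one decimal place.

Equation of motion (constant flow): PIP = Vt/C + R·V̇ + PEEP.
R·V̇ = PIP − Vt/C − PEEP = 26.0 − 445/74.2 − 5 = 26.0 − 5.997 − 5 = 15.003 cmH2O.
R = 15.003 / 0.9667 = 15.52 cmH2O·s/L.

15.5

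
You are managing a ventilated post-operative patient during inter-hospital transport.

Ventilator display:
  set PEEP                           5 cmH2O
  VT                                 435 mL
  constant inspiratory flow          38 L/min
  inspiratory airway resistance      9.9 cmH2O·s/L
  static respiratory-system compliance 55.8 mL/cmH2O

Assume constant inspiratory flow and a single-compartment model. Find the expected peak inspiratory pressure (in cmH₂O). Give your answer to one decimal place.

Flow: 38 L/min ÷ 60 = 0.6333 L/s.
Equation of motion (constant flow): PIP = Vt/C + R·V̇ + PEEP.
PIP = 435/55.8 + 9.9×0.6333 + 5 = 7.796 + 6.27 + 5 = 19.066 cmH2O.

19.1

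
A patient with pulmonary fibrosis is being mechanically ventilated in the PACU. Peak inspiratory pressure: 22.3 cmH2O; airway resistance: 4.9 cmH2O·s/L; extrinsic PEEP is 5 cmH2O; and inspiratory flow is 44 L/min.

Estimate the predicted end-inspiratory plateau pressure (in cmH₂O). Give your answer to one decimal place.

18.7

Flow: 44 L/min ÷ 60 = 0.7333 L/s.
Pplat = PIP − Raw × flow = 22.3 − 4.9 × 0.7333 = 22.3 − 3.593 = 18.707 cmH2O.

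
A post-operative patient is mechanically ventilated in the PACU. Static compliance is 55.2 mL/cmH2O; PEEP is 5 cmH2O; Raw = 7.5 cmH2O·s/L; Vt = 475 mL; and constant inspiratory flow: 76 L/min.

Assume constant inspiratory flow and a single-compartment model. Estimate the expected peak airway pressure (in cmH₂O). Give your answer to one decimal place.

Flow: 76 L/min ÷ 60 = 1.2667 L/s.
Equation of motion (constant flow): PIP = Vt/C + R·V̇ + PEEP.
PIP = 475/55.2 + 7.5×1.2667 + 5 = 8.605 + 9.5 + 5 = 23.105 cmH2O.

23.1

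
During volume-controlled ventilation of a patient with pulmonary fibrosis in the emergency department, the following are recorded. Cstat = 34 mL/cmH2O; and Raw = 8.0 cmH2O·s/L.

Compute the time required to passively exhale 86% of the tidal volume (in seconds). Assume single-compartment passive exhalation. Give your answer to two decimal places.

0.53

τ = R × C = 8.0 × 34 mL/cmH2O = 8.0 × 0.034 L/cmH2O = 0.272 s.
Exhaled fraction f = 1 − e^(−t/τ) → t = −τ·ln(1 − f) = −0.272·ln(0.14) = 0.5348 s.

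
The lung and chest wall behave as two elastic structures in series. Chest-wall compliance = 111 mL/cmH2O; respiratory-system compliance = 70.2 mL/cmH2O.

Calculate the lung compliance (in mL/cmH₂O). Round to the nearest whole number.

1/CL = 1/Crs − 1/Ccw.
1/CL = 1/70.2 − 1/111 = 0.005236.
CL = 190.99 mL/cmH2O.

191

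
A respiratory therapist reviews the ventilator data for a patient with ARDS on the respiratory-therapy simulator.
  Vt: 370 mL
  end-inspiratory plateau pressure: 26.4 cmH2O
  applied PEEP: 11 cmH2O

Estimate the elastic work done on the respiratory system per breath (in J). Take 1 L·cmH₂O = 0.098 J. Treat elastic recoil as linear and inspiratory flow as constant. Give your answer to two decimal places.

Elastic work ≈ ½ × (Pplat − PEEP) × Vt = 0.5 × (26.4 − 11) × 0.370 L = 0.5 × 15.4 × 0.370 = 2.849 L·cmH2O.
× 0.098 J/(L·cmH2O) → 0.2792 J.

0.28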